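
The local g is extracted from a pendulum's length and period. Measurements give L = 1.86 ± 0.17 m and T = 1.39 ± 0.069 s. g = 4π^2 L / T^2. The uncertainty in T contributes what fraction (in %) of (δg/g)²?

54.1%

(δg/g)² = (1·δL/L)² + (-2·δT/T)²
  L term: (1×0.0914)² = 0.00835
  T term: (-2×0.0496)² = 0.00986
Total = 0.0182. Share from T = 0.00986/0.0182 = 0.541.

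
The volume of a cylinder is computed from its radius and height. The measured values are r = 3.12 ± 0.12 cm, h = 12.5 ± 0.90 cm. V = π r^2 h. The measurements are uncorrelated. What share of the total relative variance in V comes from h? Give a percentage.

(δV/V)² = (2·δr/r)² + (1·δh/h)²
  r term: (2×0.0385)² = 0.00592
  h term: (1×0.0720)² = 0.00518
Total = 0.0111. Share from h = 0.00518/0.0111 = 0.467.

46.7%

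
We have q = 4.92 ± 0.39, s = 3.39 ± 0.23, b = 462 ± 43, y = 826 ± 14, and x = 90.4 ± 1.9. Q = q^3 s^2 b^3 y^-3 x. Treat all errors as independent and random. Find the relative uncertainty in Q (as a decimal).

Q is a product of powers, so relative uncertainties combine in quadrature:
  (3·δq/q)² = (3×0.0793)² = 0.0566;  (2·δs/s)² = (2×0.0678)² = 0.0184;  (3·δb/b)² = (3×0.0931)² = 0.0780;  (-3·δy/y)² = (-3×0.0169)² = 0.00259;  (1·δx/x)² = (1×0.0210)² = 0.000442
δQ/Q = √(0.156) = 0.395

0.395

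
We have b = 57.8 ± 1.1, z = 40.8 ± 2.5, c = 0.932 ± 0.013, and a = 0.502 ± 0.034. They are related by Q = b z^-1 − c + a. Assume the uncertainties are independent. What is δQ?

0.0979

Let p = b·z^-1 = 1.42. δp/p = √((1·δb/b)² + (-1·δz/z)²) = √(0.000362 + 0.00375) = 0.0642, so δp = 0.0909.
Q = p − c + a: δQ = √(δp² + δc² + δa²) = √(0.00826 + 0.000169 + 0.00116) = 0.0979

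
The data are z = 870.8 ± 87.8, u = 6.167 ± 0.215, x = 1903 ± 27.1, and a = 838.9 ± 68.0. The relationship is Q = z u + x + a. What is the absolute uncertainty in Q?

Let p = z·u = 5370. δp/p = √((1·δz/z)² + (1·δu/u)²) = √(0.0102 + 0.00122) = 0.107, so δp = 573.
Q = p + x + a: δQ = √(δp² + δx² + δa²) = √(3.28e+05 + 734 + 4620) = 578

578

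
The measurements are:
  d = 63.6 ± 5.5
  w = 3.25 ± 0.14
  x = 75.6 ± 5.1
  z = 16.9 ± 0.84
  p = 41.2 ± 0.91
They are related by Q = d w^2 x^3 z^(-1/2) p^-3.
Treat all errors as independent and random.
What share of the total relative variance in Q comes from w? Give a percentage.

(δQ/Q)² = (1·δd/d)² + (2·δw/w)² + (3·δx/x)² + (−½·δz/z)² + (-3·δp/p)²
  d term: (1×0.0865)² = 0.00748
  w term: (2×0.0431)² = 0.00742
  x term: (3×0.0675)² = 0.0410
  z term: (-0.5×0.0497)² = 0.000618
  p term: (-3×0.0221)² = 0.00439
Total = 0.0609. Share from w = 0.00742/0.0609 = 0.122.

12.2%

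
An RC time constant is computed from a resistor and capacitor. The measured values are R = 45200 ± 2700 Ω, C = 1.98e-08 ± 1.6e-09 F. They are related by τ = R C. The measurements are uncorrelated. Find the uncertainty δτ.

Since τ is a product/quotient, work with relative uncertainties:
  (1·δR/R)² = (1×0.0597)² = 0.00357;  (1·δC/C)² = (1×0.0808)² = 0.00653
δτ/τ = √(0.0101) = 0.100
τ = 0.000895 s, so δτ = 0.100 × 0.000895 = 8.99e-05 s.

8.99e-05 s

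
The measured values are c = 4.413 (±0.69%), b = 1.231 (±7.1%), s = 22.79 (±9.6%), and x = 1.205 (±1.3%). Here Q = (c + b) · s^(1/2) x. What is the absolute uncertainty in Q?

Let u = c + b = 5.644. δu = √(δc² + δb²) = √(0.000927 + 0.00764) = 0.0926, so δu/u = 0.0164.
Q is then a monomial in u, s, x:
δQ/Q = √((δu/u)² + (½·δs/s)² + (1·δx/x)²) = √(0.000269 + 0.00230 + 0.000169) = 0.0524
Q = 32.47, so δQ = 0.0524 × 32.47 = 1.70.

1.70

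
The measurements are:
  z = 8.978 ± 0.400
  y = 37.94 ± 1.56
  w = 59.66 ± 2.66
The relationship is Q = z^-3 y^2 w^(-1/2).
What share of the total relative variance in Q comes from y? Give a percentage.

26.9%

(δQ/Q)² = (-3·δz/z)² + (2·δy/y)² + (−½·δw/w)²
  z term: (-3×0.0446)² = 0.0179
  y term: (2×0.0411)² = 0.00676
  w term: (-0.5×0.0446)² = 0.000497
Total = 0.0251. Share from y = 0.00676/0.0251 = 0.269.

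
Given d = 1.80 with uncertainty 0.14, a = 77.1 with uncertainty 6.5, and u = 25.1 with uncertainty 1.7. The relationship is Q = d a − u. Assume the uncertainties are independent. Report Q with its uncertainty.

114 ± 16.0

Let p = d·a = 139. δp/p = √((1·δd/d)² + (1·δa/a)²) = √(0.00605 + 0.00711) = 0.115, so δp = 15.9.
Q = p − u: δQ = √(δp² + δu²) = √(253 + 2.89) = 16.0
Q = 114.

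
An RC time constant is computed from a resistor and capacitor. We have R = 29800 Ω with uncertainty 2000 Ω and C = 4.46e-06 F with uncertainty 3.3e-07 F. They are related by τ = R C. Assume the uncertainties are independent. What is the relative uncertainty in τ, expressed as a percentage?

9.99%

τ is a product of powers, so relative uncertainties combine in quadrature:
  (1·δR/R)² = (1×0.0671)² = 0.00450;  (1·δC/C)² = (1×0.0740)² = 0.00547
δτ/τ = √(0.00998) = 0.0999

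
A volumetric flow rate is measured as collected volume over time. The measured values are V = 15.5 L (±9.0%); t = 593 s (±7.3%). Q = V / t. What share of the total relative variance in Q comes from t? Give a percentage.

(δQ/Q)² = (1·δV/V)² + (-1·δt/t)²
  V term: (1×0.0900)² = 0.00810
  t term: (-1×0.0730)² = 0.00533
Total = 0.0134. Share from t = 0.00533/0.0134 = 0.397.

39.7%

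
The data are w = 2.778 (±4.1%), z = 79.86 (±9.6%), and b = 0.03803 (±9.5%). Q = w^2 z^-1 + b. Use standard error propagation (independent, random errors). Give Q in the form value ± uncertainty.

Let p = w^2·z^-1 = 0.09664. δp/p = √((2·δw/w)² + (-1·δz/z)²) = √(0.00672 + 0.00922) = 0.126, so δp = 0.0122.
Q = p + b: δQ = √(δp² + δb²) = √(0.000149 + 1.31e-05) = 0.0127
Q = 0.1347.

0.1347 ± 0.0127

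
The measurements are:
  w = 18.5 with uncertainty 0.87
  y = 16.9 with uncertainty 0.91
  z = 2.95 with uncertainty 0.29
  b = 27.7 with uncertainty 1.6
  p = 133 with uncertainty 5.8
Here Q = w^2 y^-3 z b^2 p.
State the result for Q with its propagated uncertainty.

21300 ± 5220

Relative error in a monomial: (δQ/Q)² = Σ (nᵢ · δxᵢ/xᵢ)².
  (2·δw/w)² = (2×0.0470)² = 0.00885;  (-3·δy/y)² = (-3×0.0538)² = 0.0261;  (1·δz/z)² = (1×0.0983)² = 0.00966;  (2·δb/b)² = (2×0.0578)² = 0.0133;  (1·δp/p)² = (1×0.0436)² = 0.00190
δQ/Q = √(0.0599) = 0.245
Q = 21300, so δQ = 0.245 × 21300 = 5220.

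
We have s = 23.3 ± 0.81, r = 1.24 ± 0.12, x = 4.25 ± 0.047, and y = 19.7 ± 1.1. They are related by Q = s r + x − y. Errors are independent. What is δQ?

3.17

Let p = s·r = 28.9. δp/p = √((1·δs/s)² + (1·δr/r)²) = √(0.00121 + 0.00937) = 0.103, so δp = 2.97.
Q = p + x − y: δQ = √(δp² + δx² + δy²) = √(8.83 + 0.00221 + 1.21) = 3.17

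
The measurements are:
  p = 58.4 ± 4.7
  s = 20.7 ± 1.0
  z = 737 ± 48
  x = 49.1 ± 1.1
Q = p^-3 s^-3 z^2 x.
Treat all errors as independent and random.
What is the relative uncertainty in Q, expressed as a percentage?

Products/powers → add relative errors in quadrature, weighted by exponent:
  (-3·δp/p)² = (-3×0.0805)² = 0.0583;  (-3·δs/s)² = (-3×0.0483)² = 0.0210;  (2·δz/z)² = (2×0.0651)² = 0.0170;  (1·δx/x)² = (1×0.0224)² = 0.000502
δQ/Q = √(0.0968) = 0.311

31.1%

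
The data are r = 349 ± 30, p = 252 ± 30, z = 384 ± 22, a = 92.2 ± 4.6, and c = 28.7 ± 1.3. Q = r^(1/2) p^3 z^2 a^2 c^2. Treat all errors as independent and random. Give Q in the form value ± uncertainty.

(3.09 ± 1.24) × 10^20

Products/powers → add relative errors in quadrature, weighted by exponent:
  (½·δr/r)² = (0.5×0.0860)² = 0.00185;  (3·δp/p)² = (3×0.119)² = 0.128;  (2·δz/z)² = (2×0.0573)² = 0.0131;  (2·δa/a)² = (2×0.0499)² = 0.00996;  (2·δc/c)² = (2×0.0453)² = 0.00821
δQ/Q = √(0.161) = 0.401
Q = 3.09e+20, so δQ = 0.401 × 3.09e+20 = 1.24e+20.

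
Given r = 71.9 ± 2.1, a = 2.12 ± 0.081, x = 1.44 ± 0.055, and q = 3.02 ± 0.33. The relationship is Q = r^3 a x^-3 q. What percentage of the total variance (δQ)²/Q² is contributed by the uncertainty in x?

(δQ/Q)² = (3·δr/r)² + (1·δa/a)² + (-3·δx/x)² + (1·δq/q)²
  r term: (3×0.0292)² = 0.00768
  a term: (1×0.0382)² = 0.00146
  x term: (-3×0.0382)² = 0.0131
  q term: (1×0.109)² = 0.0119
Total = 0.0342. Share from x = 0.0131/0.0342 = 0.384.

38.4%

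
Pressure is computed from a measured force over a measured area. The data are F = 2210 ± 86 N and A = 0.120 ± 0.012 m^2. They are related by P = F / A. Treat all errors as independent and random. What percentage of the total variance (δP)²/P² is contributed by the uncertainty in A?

(δP/P)² = (1·δF/F)² + (-1·δA/A)²
  F term: (1×0.0389)² = 0.00151
  A term: (-1×0.100)² = 0.0100
Total = 0.0115. Share from A = 0.0100/0.0115 = 0.868.

86.8%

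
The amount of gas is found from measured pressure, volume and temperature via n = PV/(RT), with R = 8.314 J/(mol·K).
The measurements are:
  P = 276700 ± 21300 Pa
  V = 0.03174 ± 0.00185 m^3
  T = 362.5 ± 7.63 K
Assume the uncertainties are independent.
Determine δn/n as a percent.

Each factor contributes (exponent × relative error)² to (δn/n)²:
  (1·δP/P)² = (1×0.0770)² = 0.00593;  (1·δV/V)² = (1×0.0583)² = 0.00340;  (-1·δT/T)² = (-1×0.0210)² = 0.000443
δn/n = √(0.00977) = 0.0988

9.88%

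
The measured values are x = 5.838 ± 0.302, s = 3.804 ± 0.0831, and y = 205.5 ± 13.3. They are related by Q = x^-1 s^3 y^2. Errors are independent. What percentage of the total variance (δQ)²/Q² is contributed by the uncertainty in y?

70.6%

(δQ/Q)² = (-1·δx/x)² + (3·δs/s)² + (2·δy/y)²
  x term: (-1×0.0517)² = 0.00268
  s term: (3×0.0218)² = 0.00430
  y term: (2×0.0647)² = 0.0168
Total = 0.0237. Share from y = 0.0168/0.0237 = 0.706.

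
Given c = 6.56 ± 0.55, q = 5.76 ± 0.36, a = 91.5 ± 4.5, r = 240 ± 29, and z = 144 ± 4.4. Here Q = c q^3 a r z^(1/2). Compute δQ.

Products/powers → add relative errors in quadrature, weighted by exponent:
  (1·δc/c)² = (1×0.0838)² = 0.00703;  (3·δq/q)² = (3×0.0625)² = 0.0352;  (1·δa/a)² = (1×0.0492)² = 0.00242;  (1·δr/r)² = (1×0.121)² = 0.0146;  (½·δz/z)² = (0.5×0.0306)² = 0.000233
δQ/Q = √(0.0594) = 0.244
Q = 3.3e+08, so δQ = 0.244 × 3.3e+08 = 8.05e+07.

8.05e+07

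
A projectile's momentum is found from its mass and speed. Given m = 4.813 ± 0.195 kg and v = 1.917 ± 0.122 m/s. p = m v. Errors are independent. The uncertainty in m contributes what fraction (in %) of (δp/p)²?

(δp/p)² = (1·δm/m)² + (1·δv/v)²
  m term: (1×0.0405)² = 0.00164
  v term: (1×0.0636)² = 0.00405
Total = 0.00569. Share from m = 0.00164/0.00569 = 0.288.

28.8%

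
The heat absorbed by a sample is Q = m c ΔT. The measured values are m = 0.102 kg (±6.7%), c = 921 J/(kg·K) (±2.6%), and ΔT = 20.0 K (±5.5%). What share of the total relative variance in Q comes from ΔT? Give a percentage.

(δQ/Q)² = (1·δm/m)² + (1·δc/c)² + (1·δΔT/ΔT)²
  m term: (1×0.0670)² = 0.00449
  c term: (1×0.0260)² = 0.000676
  ΔT term: (1×0.0550)² = 0.00303
Total = 0.00819. Share from ΔT = 0.00303/0.00819 = 0.369.

36.9%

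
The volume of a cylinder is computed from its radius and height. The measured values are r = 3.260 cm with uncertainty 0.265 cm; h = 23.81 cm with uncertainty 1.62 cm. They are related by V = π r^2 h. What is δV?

Products/powers → add relative errors in quadrature, weighted by exponent:
  (2·δr/r)² = (2×0.0813)² = 0.0264;  (1·δh/h)² = (1×0.0680)² = 0.00463
δV/V = √(0.0311) = 0.176
V = 795.0 cm^3, so δV = 0.176 × 795.0 = 140 cm^3.

140 cm^3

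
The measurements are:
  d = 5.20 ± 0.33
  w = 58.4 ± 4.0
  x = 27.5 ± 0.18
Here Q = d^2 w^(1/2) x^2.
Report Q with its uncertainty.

(1.56 ± 0.206) × 10^5

Products/powers → add relative errors in quadrature, weighted by exponent:
  (2·δd/d)² = (2×0.0635)² = 0.0161;  (½·δw/w)² = (0.5×0.0685)² = 0.00117;  (2·δx/x)² = (2×0.00655)² = 0.000171
δQ/Q = √(0.0175) = 0.132
Q = 1.56e+05, so δQ = 0.132 × 1.56e+05 = 20600.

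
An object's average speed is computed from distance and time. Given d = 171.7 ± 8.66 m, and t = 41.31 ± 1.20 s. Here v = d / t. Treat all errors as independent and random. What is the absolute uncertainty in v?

0.242 m/s

v is a product of powers, so relative uncertainties combine in quadrature:
  (1·δd/d)² = (1×0.0504)² = 0.00254;  (-1·δt/t)² = (-1×0.0290)² = 0.000844
δv/v = √(0.00339) = 0.0582
v = 4.156 m/s, so δv = 0.0582 × 4.156 = 0.242 m/s.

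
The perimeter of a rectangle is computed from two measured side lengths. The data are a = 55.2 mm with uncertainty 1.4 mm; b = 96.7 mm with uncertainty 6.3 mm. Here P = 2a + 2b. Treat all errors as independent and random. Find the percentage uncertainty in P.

4.25%

For a sum/difference, combine absolute errors in quadrature:
  (2·δa)² = 7.84;  (2·δb)² = 159
δP = √(167) = 12.9 mm
P = 304 mm, so δP/P = 12.9/304 = 0.0425.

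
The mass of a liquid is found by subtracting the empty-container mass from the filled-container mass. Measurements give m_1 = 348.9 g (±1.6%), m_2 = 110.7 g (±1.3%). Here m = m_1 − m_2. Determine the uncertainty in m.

Sums and differences: (δm)² = Σ (cᵢ δxᵢ)².
  (δm_1)² = 31.2;  (δm_2)² = 2.07
δm = √(33.2) = 5.76 g

5.76 g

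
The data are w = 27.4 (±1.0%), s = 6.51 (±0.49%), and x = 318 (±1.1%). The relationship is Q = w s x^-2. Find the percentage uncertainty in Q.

2.47%

Products/powers → add relative errors in quadrature, weighted by exponent:
  (1·δw/w)² = (1×0.0100)² = 0.000100;  (1·δs/s)² = (1×0.00490)² = 2.4e-05;  (-2·δx/x)² = (-2×0.0110)² = 0.000484
δQ/Q = √(0.000608) = 0.0247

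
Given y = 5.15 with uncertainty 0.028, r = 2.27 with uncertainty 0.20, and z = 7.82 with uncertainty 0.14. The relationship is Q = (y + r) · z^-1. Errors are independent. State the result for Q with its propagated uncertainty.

0.949 ± 0.0309

Let u = y + r = 7.42. δu = √(δy² + δr²) = √(0.000784 + 0.0400) = 0.202, so δu/u = 0.0272.
Q is then a monomial in u, z:
δQ/Q = √((δu/u)² + (-1·δz/z)²) = √(0.000741 + 0.000321) = 0.0326
Q = 0.949, so δQ = 0.0326 × 0.949 = 0.0309.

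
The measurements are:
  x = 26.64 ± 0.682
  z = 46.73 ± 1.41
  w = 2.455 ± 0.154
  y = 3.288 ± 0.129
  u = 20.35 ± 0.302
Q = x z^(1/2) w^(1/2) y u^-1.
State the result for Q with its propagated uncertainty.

46.10 ± 2.78

Each factor contributes (exponent × relative error)² to (δQ/Q)²:
  (1·δx/x)² = (1×0.0256)² = 0.000655;  (½·δz/z)² = (0.5×0.0302)² = 0.000228;  (½·δw/w)² = (0.5×0.0627)² = 0.000984;  (1·δy/y)² = (1×0.0392)² = 0.00154;  (-1·δu/u)² = (-1×0.0148)² = 0.000220
δQ/Q = √(0.00363) = 0.0602
Q = 46.10, so δQ = 0.0602 × 46.10 = 2.78.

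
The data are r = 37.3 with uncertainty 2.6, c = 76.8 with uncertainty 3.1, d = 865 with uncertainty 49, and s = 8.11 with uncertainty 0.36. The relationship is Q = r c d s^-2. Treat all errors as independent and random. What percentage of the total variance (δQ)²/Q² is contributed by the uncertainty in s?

(δQ/Q)² = (1·δr/r)² + (1·δc/c)² + (1·δd/d)² + (-2·δs/s)²
  r term: (1×0.0697)² = 0.00486
  c term: (1×0.0404)² = 0.00163
  d term: (1×0.0566)² = 0.00321
  s term: (-2×0.0444)² = 0.00788
Total = 0.0176. Share from s = 0.00788/0.0176 = 0.448.

44.8%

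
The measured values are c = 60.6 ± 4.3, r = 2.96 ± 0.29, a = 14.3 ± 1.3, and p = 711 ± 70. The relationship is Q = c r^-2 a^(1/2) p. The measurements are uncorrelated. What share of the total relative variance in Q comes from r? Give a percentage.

(δQ/Q)² = (1·δc/c)² + (-2·δr/r)² + (½·δa/a)² + (1·δp/p)²
  c term: (1×0.0710)² = 0.00503
  r term: (-2×0.0980)² = 0.0384
  a term: (0.5×0.0909)² = 0.00207
  p term: (1×0.0985)² = 0.00969
Total = 0.0552. Share from r = 0.0384/0.0552 = 0.696.

69.6%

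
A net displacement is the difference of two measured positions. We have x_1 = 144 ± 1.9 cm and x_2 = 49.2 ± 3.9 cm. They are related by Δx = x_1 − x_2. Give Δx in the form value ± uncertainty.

94.8 ± 4.34 cm

Each term contributes (cᵢ δxᵢ)² to (δΔx)²:
  (δx_1)² = 3.61;  (δx_2)² = 15.2
δΔx = √(18.8) = 4.34 cm
Δx = 94.8 cm.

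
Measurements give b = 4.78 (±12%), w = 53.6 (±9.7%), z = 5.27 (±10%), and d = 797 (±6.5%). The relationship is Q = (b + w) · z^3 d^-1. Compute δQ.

3.43

Let u = b + w = 58.4. δu = √(δb² + δw²) = √(0.329 + 27.0) = 5.23, so δu/u = 0.0896.
Q is then a monomial in u, z, d:
δQ/Q = √((δu/u)² + (3·δz/z)² + (-1·δd/d)²) = √(0.00803 + 0.0900 + 0.00423) = 0.320
Q = 10.7, so δQ = 0.320 × 10.7 = 3.43.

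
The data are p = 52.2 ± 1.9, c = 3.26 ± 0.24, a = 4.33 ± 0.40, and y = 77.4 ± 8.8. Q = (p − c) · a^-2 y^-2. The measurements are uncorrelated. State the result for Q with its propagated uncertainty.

0.000436 ± 0.000129

Let u = p − c = 48.9. δu = √(δp² + δc²) = √(3.61 + 0.0576) = 1.92, so δu/u = 0.0391.
Q is then a monomial in u, a, y:
δQ/Q = √((δu/u)² + (-2·δa/a)² + (-2·δy/y)²) = √(0.00153 + 0.0341 + 0.0517) = 0.296
Q = 0.000436, so δQ = 0.296 × 0.000436 = 0.000129.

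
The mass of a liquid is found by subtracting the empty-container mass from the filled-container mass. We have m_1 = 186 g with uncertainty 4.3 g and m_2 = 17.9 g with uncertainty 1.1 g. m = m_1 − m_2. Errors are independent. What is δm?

4.44 g

For a sum/difference, combine absolute errors in quadrature:
  (δm_1)² = 18.5;  (δm_2)² = 1.21
δm = √(19.7) = 4.44 g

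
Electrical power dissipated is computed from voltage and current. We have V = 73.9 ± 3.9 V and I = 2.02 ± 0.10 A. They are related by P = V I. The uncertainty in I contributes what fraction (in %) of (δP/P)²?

(δP/P)² = (1·δV/V)² + (1·δI/I)²
  V term: (1×0.0528)² = 0.00279
  I term: (1×0.0495)² = 0.00245
Total = 0.00524. Share from I = 0.00245/0.00524 = 0.468.

46.8%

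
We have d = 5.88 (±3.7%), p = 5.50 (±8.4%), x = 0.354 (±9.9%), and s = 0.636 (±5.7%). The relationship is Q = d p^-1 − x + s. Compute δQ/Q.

Let w = d·p^-1 = 1.07. δw/w = √((1·δd/d)² + (-1·δp/p)²) = √(0.00137 + 0.00706) = 0.0918, so δw = 0.0981.
Q = w − x + s: δQ = √(δw² + δx² + δs²) = √(0.00963 + 0.00123 + 0.00131) = 0.110
Q = 1.35, so δQ/Q = 0.110/1.35 = 0.0817.

0.0817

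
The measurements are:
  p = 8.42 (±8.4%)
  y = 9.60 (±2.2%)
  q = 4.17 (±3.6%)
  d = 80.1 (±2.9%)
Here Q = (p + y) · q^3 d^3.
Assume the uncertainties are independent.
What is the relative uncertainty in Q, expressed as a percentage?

14.5%

Let u = p + y = 18.0. δu = √(δp² + δy²) = √(0.500 + 0.0446) = 0.738, so δu/u = 0.0410.
Q is then a monomial in u, q, d:
δQ/Q = √((δu/u)² + (3·δq/q)² + (3·δd/d)²) = √(0.00168 + 0.0117 + 0.00757) = 0.145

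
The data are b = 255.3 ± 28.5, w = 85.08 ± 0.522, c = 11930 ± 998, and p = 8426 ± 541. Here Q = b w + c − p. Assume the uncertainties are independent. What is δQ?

Let h = b·w = 21720. δh/h = √((1·δb/b)² + (1·δw/w)²) = √(0.0125 + 3.76e-05) = 0.112, so δh = 2430.
Q = h + c − p: δQ = √(δh² + δc² + δp²) = √(5.9e+06 + 9.96e+05 + 2.93e+05) = 2680

2680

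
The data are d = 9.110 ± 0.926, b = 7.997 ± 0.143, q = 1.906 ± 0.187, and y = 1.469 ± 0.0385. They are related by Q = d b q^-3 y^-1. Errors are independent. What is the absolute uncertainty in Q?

Since Q is a product/quotient, work with relative uncertainties:
  (1·δd/d)² = (1×0.102)² = 0.0103;  (1·δb/b)² = (1×0.0179)² = 0.000320;  (-3·δq/q)² = (-3×0.0981)² = 0.0866;  (-1·δy/y)² = (-1×0.0262)² = 0.000687
δQ/Q = √(0.0980) = 0.313
Q = 7.162, so δQ = 0.313 × 7.162 = 2.24.

2.24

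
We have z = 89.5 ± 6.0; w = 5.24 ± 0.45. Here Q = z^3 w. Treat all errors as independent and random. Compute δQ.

Each factor contributes (exponent × relative error)² to (δQ/Q)²:
  (3·δz/z)² = (3×0.0670)² = 0.0404;  (1·δw/w)² = (1×0.0859)² = 0.00738
δQ/Q = √(0.0478) = 0.219
Q = 3.76e+06, so δQ = 0.219 × 3.76e+06 = 8.22e+05.

8.22e+05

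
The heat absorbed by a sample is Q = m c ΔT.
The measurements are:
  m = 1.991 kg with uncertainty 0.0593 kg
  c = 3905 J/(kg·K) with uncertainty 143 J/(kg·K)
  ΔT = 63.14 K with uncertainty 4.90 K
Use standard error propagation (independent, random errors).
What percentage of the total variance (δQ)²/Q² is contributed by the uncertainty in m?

10.8%

(δQ/Q)² = (1·δm/m)² + (1·δc/c)² + (1·δΔT/ΔT)²
  m term: (1×0.0298)² = 0.000887
  c term: (1×0.0366)² = 0.00134
  ΔT term: (1×0.0776)² = 0.00602
Total = 0.00825. Share from m = 0.000887/0.00825 = 0.108.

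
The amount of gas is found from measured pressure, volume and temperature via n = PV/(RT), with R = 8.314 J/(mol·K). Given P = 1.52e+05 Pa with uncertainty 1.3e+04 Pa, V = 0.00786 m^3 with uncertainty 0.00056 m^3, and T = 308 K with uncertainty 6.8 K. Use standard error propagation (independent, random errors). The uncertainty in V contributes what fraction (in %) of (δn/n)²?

(δn/n)² = (1·δP/P)² + (1·δV/V)² + (-1·δT/T)²
  P term: (1×0.0855)² = 0.00731
  V term: (1×0.0712)² = 0.00508
  T term: (-1×0.0221)² = 0.000487
Total = 0.0129. Share from V = 0.00508/0.0129 = 0.394.

39.4%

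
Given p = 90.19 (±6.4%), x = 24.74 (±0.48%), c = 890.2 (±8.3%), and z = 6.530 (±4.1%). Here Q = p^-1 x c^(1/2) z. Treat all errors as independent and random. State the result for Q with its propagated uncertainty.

53.44 ± 4.64

Relative error in a monomial: (δQ/Q)² = Σ (nᵢ · δxᵢ/xᵢ)².
  (-1·δp/p)² = (-1×0.0640)² = 0.00410;  (1·δx/x)² = (1×0.00480)² = 2.3e-05;  (½·δc/c)² = (0.5×0.0830)² = 0.00172;  (1·δz/z)² = (1×0.0410)² = 0.00168
δQ/Q = √(0.00752) = 0.0867
Q = 53.44, so δQ = 0.0867 × 53.44 = 4.64.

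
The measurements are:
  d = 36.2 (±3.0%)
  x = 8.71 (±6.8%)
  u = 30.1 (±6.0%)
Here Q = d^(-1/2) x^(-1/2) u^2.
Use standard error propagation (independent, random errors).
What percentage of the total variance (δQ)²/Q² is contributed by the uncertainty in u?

(δQ/Q)² = (−½·δd/d)² + (−½·δx/x)² + (2·δu/u)²
  d term: (-0.5×0.0300)² = 0.000225
  x term: (-0.5×0.0680)² = 0.00116
  u term: (2×0.0600)² = 0.0144
Total = 0.0158. Share from u = 0.0144/0.0158 = 0.912.

91.2%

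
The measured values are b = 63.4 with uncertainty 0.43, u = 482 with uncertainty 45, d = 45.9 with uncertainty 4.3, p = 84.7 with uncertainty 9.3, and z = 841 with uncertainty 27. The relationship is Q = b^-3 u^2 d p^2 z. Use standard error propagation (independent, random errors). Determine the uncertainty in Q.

7.71e+07

Relative error in a monomial: (δQ/Q)² = Σ (nᵢ · δxᵢ/xᵢ)².
  (-3·δb/b)² = (-3×0.00678)² = 0.000414;  (2·δu/u)² = (2×0.0934)² = 0.0349;  (1·δd/d)² = (1×0.0937)² = 0.00878;  (2·δp/p)² = (2×0.110)² = 0.0482;  (1·δz/z)² = (1×0.0321)² = 0.00103
δQ/Q = √(0.0933) = 0.305
Q = 2.52e+08, so δQ = 0.305 × 2.52e+08 = 7.71e+07.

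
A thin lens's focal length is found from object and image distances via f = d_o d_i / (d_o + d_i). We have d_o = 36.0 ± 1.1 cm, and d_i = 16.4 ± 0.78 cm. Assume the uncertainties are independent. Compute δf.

0.384 cm

∂f/∂d_o = (d_i/(d_o+d_i))² = 0.0980;  ∂f/∂d_i = (d_o/(d_o+d_i))² = 0.472
δf = √((∂f/∂d_o · δd_o)² + (∂f/∂d_i · δd_i)²) = √(0.0116 + 0.136) = 0.384 cm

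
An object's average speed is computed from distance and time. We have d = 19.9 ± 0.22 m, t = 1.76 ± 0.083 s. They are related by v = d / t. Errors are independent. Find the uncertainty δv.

0.548 m/s

Since v is a product/quotient, work with relative uncertainties:
  (1·δd/d)² = (1×0.0111)² = 0.000122;  (-1·δt/t)² = (-1×0.0472)² = 0.00222
δv/v = √(0.00235) = 0.0484
v = 11.3 m/s, so δv = 0.0484 × 11.3 = 0.548 m/s.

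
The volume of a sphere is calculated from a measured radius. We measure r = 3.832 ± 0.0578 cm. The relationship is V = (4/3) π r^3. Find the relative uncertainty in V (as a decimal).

Relative error in a monomial: (δV/V)² = Σ (nᵢ · δxᵢ/xᵢ)².
  (3·δr/r)² = (3×0.0151)² = 0.00205
δV/V = √(0.00205) = 0.0453

0.0453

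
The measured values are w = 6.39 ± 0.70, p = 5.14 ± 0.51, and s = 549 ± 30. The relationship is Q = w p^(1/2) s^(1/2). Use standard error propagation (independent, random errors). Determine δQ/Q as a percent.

Products/powers → add relative errors in quadrature, weighted by exponent:
  (1·δw/w)² = (1×0.110)² = 0.0120;  (½·δp/p)² = (0.5×0.0992)² = 0.00246;  (½·δs/s)² = (0.5×0.0546)² = 0.000747
δQ/Q = √(0.0152) = 0.123

12.3%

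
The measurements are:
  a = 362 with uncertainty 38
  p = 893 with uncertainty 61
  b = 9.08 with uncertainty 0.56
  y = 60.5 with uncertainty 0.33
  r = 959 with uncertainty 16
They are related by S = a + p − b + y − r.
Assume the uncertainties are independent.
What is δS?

Absolute uncertainties add in quadrature for a linear combination:
  (δa)² = 1440;  (δp)² = 3720;  (δb)² = 0.314;  (δy)² = 0.109;  (δr)² = 256
δS = √(5420) = 73.6

73.6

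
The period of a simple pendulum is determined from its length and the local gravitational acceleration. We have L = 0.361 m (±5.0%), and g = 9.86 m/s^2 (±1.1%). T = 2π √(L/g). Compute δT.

0.0308 s

For a monomial T ∝ L^(1/2), g^(-1/2), fractional errors add in quadrature:
  (½·δL/L)² = (0.5×0.0500)² = 0.000625;  (−½·δg/g)² = (-0.5×0.0110)² = 3.03e-05
δT/T = √(0.000655) = 0.0256
T = 1.20 s, so δT = 0.0256 × 1.20 = 0.0308 s.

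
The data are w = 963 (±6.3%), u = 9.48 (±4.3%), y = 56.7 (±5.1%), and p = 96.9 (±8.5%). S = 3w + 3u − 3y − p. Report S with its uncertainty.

Absolute uncertainties add in quadrature for a linear combination:
  (3·δw)² = 33100;  (3·δu)² = 1.50;  (3·δy)² = 75.3;  (δp)² = 67.8
δS = √(33300) = 182
S = 2650.

2650 ± 182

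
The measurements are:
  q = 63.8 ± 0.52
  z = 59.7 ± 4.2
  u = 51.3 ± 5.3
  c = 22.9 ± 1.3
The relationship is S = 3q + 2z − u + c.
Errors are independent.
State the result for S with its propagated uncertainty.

282 ± 10.1

Absolute uncertainties add in quadrature for a linear combination:
  (3·δq)² = 2.43;  (2·δz)² = 70.6;  (δu)² = 28.1;  (δc)² = 1.69
δS = √(103) = 10.1
S = 282.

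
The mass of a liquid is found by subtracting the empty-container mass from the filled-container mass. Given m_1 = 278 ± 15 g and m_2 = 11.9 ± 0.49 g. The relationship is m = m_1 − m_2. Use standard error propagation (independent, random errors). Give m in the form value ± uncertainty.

266 ± 15.0 g

Sums and differences: (δm)² = Σ (cᵢ δxᵢ)².
  (δm_1)² = 225;  (δm_2)² = 0.240
δm = √(225) = 15.0 g
m = 266 g.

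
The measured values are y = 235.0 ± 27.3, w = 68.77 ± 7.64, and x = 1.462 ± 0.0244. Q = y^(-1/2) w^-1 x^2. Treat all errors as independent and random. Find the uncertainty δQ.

For a monomial Q ∝ y^(-1/2), w^-1, x^2, fractional errors add in quadrature:
  (−½·δy/y)² = (-0.5×0.116)² = 0.00337;  (-1·δw/w)² = (-1×0.111)² = 0.0123;  (2·δx/x)² = (2×0.0167)² = 0.00111
δQ/Q = √(0.0168) = 0.130
Q = 0.002028, so δQ = 0.130 × 0.002028 = 0.000263.

0.000263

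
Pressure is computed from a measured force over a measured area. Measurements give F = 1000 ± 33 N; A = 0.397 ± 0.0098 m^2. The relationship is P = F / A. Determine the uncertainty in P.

104 Pa

Relative error in a monomial: (δP/P)² = Σ (nᵢ · δxᵢ/xᵢ)².
  (1·δF/F)² = (1×0.0330)² = 0.00109;  (-1·δA/A)² = (-1×0.0247)² = 0.000609
δP/P = √(0.00170) = 0.0412
P = 2520 Pa, so δP = 0.0412 × 2520 = 104 Pa.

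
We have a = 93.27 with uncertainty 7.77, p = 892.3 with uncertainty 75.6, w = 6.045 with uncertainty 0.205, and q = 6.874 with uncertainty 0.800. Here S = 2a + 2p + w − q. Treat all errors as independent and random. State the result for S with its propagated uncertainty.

1970 ± 152

For a sum/difference, combine absolute errors in quadrature:
  (2·δa)² = 241;  (2·δp)² = 22900;  (δw)² = 0.0420;  (δq)² = 0.640
δS = √(23100) = 152
S = 1970.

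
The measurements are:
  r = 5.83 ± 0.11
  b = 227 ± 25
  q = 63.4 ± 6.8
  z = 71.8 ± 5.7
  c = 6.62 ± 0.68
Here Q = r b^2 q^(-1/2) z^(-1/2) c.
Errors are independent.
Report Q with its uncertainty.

Since Q is a product/quotient, work with relative uncertainties:
  (1·δr/r)² = (1×0.0189)² = 0.000356;  (2·δb/b)² = (2×0.110)² = 0.0485;  (−½·δq/q)² = (-0.5×0.107)² = 0.00288;  (−½·δz/z)² = (-0.5×0.0794)² = 0.00158;  (1·δc/c)² = (1×0.103)² = 0.0106
δQ/Q = √(0.0639) = 0.253
Q = 29500, so δQ = 0.253 × 29500 = 7450.

29500 ± 7450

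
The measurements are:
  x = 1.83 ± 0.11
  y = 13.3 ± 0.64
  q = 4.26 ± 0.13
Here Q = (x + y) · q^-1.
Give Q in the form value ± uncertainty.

3.55 ± 0.187

Let u = x + y = 15.1. δu = √(δx² + δy²) = √(0.0121 + 0.410) = 0.649, so δu/u = 0.0429.
Q is then a monomial in u, q:
δQ/Q = √((δu/u)² + (-1·δq/q)²) = √(0.00184 + 0.000931) = 0.0527
Q = 3.55, so δQ = 0.0527 × 3.55 = 0.187.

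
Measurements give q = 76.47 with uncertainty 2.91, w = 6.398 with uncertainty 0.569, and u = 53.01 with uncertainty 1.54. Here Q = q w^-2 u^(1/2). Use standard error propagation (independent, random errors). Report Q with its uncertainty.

13.60 ± 2.48

Products/powers → add relative errors in quadrature, weighted by exponent:
  (1·δq/q)² = (1×0.0381)² = 0.00145;  (-2·δw/w)² = (-2×0.0889)² = 0.0316;  (½·δu/u)² = (0.5×0.0291)² = 0.000211
δQ/Q = √(0.0333) = 0.182
Q = 13.60, so δQ = 0.182 × 13.60 = 2.48.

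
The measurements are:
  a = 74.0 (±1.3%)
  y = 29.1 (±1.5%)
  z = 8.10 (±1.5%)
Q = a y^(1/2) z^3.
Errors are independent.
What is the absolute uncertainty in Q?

10100

Products/powers → add relative errors in quadrature, weighted by exponent:
  (1·δa/a)² = (1×0.0130)² = 0.000169;  (½·δy/y)² = (0.5×0.0150)² = 5.62e-05;  (3·δz/z)² = (3×0.0150)² = 0.00202
δQ/Q = √(0.00225) = 0.0474
Q = 2.12e+05, so δQ = 0.0474 × 2.12e+05 = 10100.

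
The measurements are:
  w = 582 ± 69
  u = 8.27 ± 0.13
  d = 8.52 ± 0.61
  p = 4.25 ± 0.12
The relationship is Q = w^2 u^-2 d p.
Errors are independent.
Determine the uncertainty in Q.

45100

Each factor contributes (exponent × relative error)² to (δQ/Q)²:
  (2·δw/w)² = (2×0.119)² = 0.0562;  (-2·δu/u)² = (-2×0.0157)² = 0.000988;  (1·δd/d)² = (1×0.0716)² = 0.00513;  (1·δp/p)² = (1×0.0282)² = 0.000797
δQ/Q = √(0.0631) = 0.251
Q = 1.79e+05, so δQ = 0.251 × 1.79e+05 = 45100.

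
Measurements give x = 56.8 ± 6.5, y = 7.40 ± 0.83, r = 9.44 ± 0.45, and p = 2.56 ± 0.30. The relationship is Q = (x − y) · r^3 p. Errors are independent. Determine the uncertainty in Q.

24200

Let u = x − y = 49.4. δu = √(δx² + δy²) = √(42.2 + 0.689) = 6.55, so δu/u = 0.133.
Q is then a monomial in u, r, p:
δQ/Q = √((δu/u)² + (3·δr/r)² + (1·δp/p)²) = √(0.0176 + 0.0205 + 0.0137) = 0.228
Q = 1.06e+05, so δQ = 0.228 × 1.06e+05 = 24200.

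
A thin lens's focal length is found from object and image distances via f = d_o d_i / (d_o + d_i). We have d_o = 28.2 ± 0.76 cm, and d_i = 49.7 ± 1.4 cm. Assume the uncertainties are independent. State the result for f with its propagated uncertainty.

18.0 ± 0.360 cm

∂f/∂d_o = (d_i/(d_o+d_i))² = 0.407;  ∂f/∂d_i = (d_o/(d_o+d_i))² = 0.131
δf = √((∂f/∂d_o · δd_o)² + (∂f/∂d_i · δd_i)²) = √(0.0957 + 0.0337) = 0.360 cm
f = 18.0 cm.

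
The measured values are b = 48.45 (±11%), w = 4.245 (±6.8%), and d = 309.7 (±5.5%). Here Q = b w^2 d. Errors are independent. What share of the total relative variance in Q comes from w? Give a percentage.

(δQ/Q)² = (1·δb/b)² + (2·δw/w)² + (1·δd/d)²
  b term: (1×0.110)² = 0.0121
  w term: (2×0.0680)² = 0.0185
  d term: (1×0.0550)² = 0.00302
Total = 0.0336. Share from w = 0.0185/0.0336 = 0.550.

55.0%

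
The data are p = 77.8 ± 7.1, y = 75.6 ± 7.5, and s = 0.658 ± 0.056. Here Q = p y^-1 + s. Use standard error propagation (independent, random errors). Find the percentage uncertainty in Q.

Let w = p·y^-1 = 1.03. δw/w = √((1·δp/p)² + (-1·δy/y)²) = √(0.00833 + 0.00984) = 0.135, so δw = 0.139.
Q = w + s: δQ = √(δw² + δs²) = √(0.0192 + 0.00314) = 0.150
Q = 1.69, so δQ/Q = 0.150/1.69 = 0.0887.

8.87%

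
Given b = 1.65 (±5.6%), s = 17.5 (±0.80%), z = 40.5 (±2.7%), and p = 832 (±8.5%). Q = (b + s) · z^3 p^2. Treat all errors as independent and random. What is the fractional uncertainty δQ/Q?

0.189

Let u = b + s = 19.1. δu = √(δb² + δs²) = √(0.00854 + 0.0196) = 0.168, so δu/u = 0.00876.
Q is then a monomial in u, z, p:
δQ/Q = √((δu/u)² + (3·δz/z)² + (2·δp/p)²) = √(7.67e-05 + 0.00656 + 0.0289) = 0.189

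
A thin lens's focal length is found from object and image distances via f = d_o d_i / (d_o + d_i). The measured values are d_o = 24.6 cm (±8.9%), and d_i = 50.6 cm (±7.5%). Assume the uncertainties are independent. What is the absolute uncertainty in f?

1.07 cm

∂f/∂d_o = (d_i/(d_o+d_i))² = 0.453;  ∂f/∂d_i = (d_o/(d_o+d_i))² = 0.107
δf = √((∂f/∂d_o · δd_o)² + (∂f/∂d_i · δd_i)²) = √(0.983 + 0.165) = 1.07 cm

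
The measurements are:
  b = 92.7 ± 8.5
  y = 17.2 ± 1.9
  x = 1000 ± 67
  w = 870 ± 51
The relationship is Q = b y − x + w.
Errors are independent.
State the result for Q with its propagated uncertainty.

Let p = b·y = 1590. δp/p = √((1·δb/b)² + (1·δy/y)²) = √(0.00841 + 0.0122) = 0.144, so δp = 229.
Q = p − x + w: δQ = √(δp² + δx² + δw²) = √(52400 + 4490 + 2600) = 244
Q = 1460.

1460 ± 244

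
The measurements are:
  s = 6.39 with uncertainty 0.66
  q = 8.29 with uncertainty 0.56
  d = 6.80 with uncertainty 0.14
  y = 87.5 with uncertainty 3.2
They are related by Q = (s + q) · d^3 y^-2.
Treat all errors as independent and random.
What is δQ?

Let u = s + q = 14.7. δu = √(δs² + δq²) = √(0.436 + 0.314) = 0.866, so δu/u = 0.0590.
Q is then a monomial in u, d, y:
δQ/Q = √((δu/u)² + (3·δd/d)² + (-2·δy/y)²) = √(0.00348 + 0.00381 + 0.00535) = 0.112
Q = 0.603, so δQ = 0.112 × 0.603 = 0.0678.

0.0678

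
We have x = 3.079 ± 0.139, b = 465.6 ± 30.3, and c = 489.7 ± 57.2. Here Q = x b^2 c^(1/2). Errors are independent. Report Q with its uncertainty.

Relative error in a monomial: (δQ/Q)² = Σ (nᵢ · δxᵢ/xᵢ)².
  (1·δx/x)² = (1×0.0451)² = 0.00204;  (2·δb/b)² = (2×0.0651)² = 0.0169;  (½·δc/c)² = (0.5×0.117)² = 0.00341
δQ/Q = √(0.0224) = 0.150
Q = 1.477e+07, so δQ = 0.150 × 1.477e+07 = 2.21e+06.

(1.477 ± 0.221) × 10^7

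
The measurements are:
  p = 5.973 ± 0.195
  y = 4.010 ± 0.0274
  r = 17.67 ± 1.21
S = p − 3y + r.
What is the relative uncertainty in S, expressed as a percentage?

10.6%

Absolute uncertainties add in quadrature for a linear combination:
  (δp)² = 0.0380;  (3·δy)² = 0.00676;  (δr)² = 1.46
δS = √(1.51) = 1.23
S = 11.61, so δS/S = 1.23/11.61 = 0.106.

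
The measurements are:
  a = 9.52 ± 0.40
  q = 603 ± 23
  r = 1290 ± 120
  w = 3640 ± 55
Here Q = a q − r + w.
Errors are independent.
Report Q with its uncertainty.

8090 ± 351

Let p = a·q = 5740. δp/p = √((1·δa/a)² + (1·δq/q)²) = √(0.00177 + 0.00145) = 0.0567, so δp = 326.
Q = p − r + w: δQ = √(δp² + δr² + δw²) = √(1.06e+05 + 14400 + 3020) = 351
Q = 8090.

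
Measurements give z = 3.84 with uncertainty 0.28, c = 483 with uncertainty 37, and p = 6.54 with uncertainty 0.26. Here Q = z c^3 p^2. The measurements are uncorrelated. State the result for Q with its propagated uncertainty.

Q is a product of powers, so relative uncertainties combine in quadrature:
  (1·δz/z)² = (1×0.0729)² = 0.00532;  (3·δc/c)² = (3×0.0766)² = 0.0528;  (2·δp/p)² = (2×0.0398)² = 0.00632
δQ/Q = √(0.0645) = 0.254
Q = 1.85e+10, so δQ = 0.254 × 1.85e+10 = 4.7e+09.

(1.85 ± 0.470) × 10^10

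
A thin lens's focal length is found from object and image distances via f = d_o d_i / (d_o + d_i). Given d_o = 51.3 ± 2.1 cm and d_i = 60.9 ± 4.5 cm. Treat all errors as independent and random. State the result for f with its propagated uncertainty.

27.8 ± 1.13 cm

∂f/∂d_o = (d_i/(d_o+d_i))² = 0.295;  ∂f/∂d_i = (d_o/(d_o+d_i))² = 0.209
δf = √((∂f/∂d_o · δd_o)² + (∂f/∂d_i · δd_i)²) = √(0.383 + 0.885) = 1.13 cm
f = 27.8 cm.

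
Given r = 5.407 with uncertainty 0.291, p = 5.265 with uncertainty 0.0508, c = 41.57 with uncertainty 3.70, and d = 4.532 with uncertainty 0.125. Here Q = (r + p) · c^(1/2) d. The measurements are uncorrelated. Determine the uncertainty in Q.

Let u = r + p = 10.67. δu = √(δr² + δp²) = √(0.0847 + 0.00258) = 0.295, so δu/u = 0.0277.
Q is then a monomial in u, c, d:
δQ/Q = √((δu/u)² + (½·δc/c)² + (1·δd/d)²) = √(0.000766 + 0.00198 + 0.000761) = 0.0592
Q = 311.8, so δQ = 0.0592 × 311.8 = 18.5.

18.5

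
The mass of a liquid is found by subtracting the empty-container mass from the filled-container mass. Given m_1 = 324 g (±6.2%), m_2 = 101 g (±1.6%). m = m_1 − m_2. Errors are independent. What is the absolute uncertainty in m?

20.2 g

Sums and differences: (δm)² = Σ (cᵢ δxᵢ)².
  (δm_1)² = 404;  (δm_2)² = 2.61
δm = √(406) = 20.2 g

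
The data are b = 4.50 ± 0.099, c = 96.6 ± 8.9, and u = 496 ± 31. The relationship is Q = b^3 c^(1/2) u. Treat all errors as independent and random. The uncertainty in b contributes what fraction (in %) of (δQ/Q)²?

41.9%

(δQ/Q)² = (3·δb/b)² + (½·δc/c)² + (1·δu/u)²
  b term: (3×0.0220)² = 0.00436
  c term: (0.5×0.0921)² = 0.00212
  u term: (1×0.0625)² = 0.00391
Total = 0.0104. Share from b = 0.00436/0.0104 = 0.419.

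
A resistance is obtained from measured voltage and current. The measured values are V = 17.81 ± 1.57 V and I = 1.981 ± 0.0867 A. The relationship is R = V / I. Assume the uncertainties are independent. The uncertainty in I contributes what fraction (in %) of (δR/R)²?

19.8%

(δR/R)² = (1·δV/V)² + (-1·δI/I)²
  V term: (1×0.0882)² = 0.00777
  I term: (-1×0.0438)² = 0.00192
Total = 0.00969. Share from I = 0.00192/0.00969 = 0.198.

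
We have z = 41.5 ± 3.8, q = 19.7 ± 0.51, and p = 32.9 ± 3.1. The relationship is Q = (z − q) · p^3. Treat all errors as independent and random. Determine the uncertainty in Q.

2.58e+05

Let u = z − q = 21.8. δu = √(δz² + δq²) = √(14.4 + 0.260) = 3.83, so δu/u = 0.176.
Q is then a monomial in u, p:
δQ/Q = √((δu/u)² + (3·δp/p)²) = √(0.0309 + 0.0799) = 0.333
Q = 7.76e+05, so δQ = 0.333 × 7.76e+05 = 2.58e+05.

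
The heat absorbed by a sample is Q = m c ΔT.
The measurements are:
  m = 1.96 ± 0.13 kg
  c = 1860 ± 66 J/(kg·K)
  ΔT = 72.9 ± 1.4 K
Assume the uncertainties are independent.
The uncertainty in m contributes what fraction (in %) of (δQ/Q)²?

73.0%

(δQ/Q)² = (1·δm/m)² + (1·δc/c)² + (1·δΔT/ΔT)²
  m term: (1×0.0663)² = 0.00440
  c term: (1×0.0355)² = 0.00126
  ΔT term: (1×0.0192)² = 0.000369
Total = 0.00603. Share from m = 0.00440/0.00603 = 0.730.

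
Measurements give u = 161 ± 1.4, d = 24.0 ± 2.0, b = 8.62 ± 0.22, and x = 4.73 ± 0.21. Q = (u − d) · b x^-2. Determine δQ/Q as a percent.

9.41%

Let w = u − d = 137. δw = √(δu² + δd²) = √(1.96 + 4.00) = 2.44, so δw/w = 0.0178.
Q is then a monomial in w, b, x:
δQ/Q = √((δw/w)² + (1·δb/b)² + (-2·δx/x)²) = √(0.000318 + 0.000651 + 0.00788) = 0.0941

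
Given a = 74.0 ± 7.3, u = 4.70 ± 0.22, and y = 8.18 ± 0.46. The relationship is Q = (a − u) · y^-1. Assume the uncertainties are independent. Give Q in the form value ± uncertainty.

Let w = a − u = 69.3. δw = √(δa² + δu²) = √(53.3 + 0.0484) = 7.30, so δw/w = 0.105.
Q is then a monomial in w, y:
δQ/Q = √((δw/w)² + (-1·δy/y)²) = √(0.0111 + 0.00316) = 0.119
Q = 8.47, so δQ = 0.119 × 8.47 = 1.01.

8.47 ± 1.01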